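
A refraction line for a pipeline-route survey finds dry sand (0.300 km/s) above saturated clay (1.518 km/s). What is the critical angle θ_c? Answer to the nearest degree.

At critical incidence the refracted ray runs along the interface (θ₂ = 90°), so sin θ_c = V₁/V₂.
θ_c = arcsin(0.300/1.518) = arcsin 0.1976 = 11.40°.

11°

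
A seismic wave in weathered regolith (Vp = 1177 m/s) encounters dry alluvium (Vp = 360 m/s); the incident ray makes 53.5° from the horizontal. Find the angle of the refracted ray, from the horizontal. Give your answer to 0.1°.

79.5°

Angle from the normal: 90° − 53.5° = 36.5°.
sin θ₁/V₁ = sin θ₂/V₂ ⇒ sin θ₂ = 360·sin 36.5°/1177 = 360·0.5948/1177 = 0.1819.
θ₂ = arcsin 0.1819 = 10.48° from the normal.
From the interface: 90° − 10.48° = 79.52°.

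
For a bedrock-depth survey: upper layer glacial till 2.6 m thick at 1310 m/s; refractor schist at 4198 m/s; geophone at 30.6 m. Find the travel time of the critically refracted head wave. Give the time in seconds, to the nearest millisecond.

0.011 s

t = x/V₂ + 2h·√(V₂²−V₁²)/(V₁V₂).
√(V₂²−V₁²) = √(4198²−1310²) = 3988.4 m/s; delay term = 2·2.6·3988.4/(1310·4198) = 0.00377 s.
t = 30.6/4198 + 0.00377 = 0.01106 s.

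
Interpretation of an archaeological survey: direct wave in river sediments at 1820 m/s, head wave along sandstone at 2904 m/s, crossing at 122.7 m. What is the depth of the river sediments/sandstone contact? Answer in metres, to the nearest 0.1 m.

29.4 m

h = (x_cross/2)·√((V₂−V₁)/(V₂+V₁)).
(V₂−V₁)/(V₂+V₁) = (2904−1820)/(2904+1820) = 0.2295; √ = 0.4790.
h = (122.7/2)·0.4790 = 29.39 m.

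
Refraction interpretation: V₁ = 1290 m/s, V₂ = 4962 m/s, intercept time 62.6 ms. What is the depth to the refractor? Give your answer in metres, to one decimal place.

h = tᵢ·V₁·V₂ / (2·√(V₂²−V₁²)).
√(V₂²−V₁²) = √(4962² − 1290²) = 4791.4 m/s.
h = 0.0626 s × 1290 × 4962 / (2 × 4791.4) = 41.81 m.

41.8 m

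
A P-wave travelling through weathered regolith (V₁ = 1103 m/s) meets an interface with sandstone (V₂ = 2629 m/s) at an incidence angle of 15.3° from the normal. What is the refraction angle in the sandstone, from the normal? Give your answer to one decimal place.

Snell's law: sin θ₂ = (V₂/V₁)·sin θ₁ = (2629/1103)·sin 15.3° = 0.6289.
θ₂ = arcsin 0.6289 = 38.97° from the normal.

39.0°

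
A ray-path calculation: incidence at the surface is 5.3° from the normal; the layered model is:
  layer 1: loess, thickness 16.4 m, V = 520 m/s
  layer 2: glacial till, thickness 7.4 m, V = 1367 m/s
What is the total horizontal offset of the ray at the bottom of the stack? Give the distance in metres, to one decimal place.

p = sin θ₁/V₁ = sin 5.3°/520 = 1.7764e-04 s/m is conserved through the stack.
Layer 1: θ = 5.30°; offset = 16.4·tan 5.30° = 1.521 m.
Layer 2: sin θ = p·1367 = 0.2428 → θ = 14.05°; offset = 7.4·tan 14.05° = 1.852 m.
Σ offsets = 3.374 m.

3.4 m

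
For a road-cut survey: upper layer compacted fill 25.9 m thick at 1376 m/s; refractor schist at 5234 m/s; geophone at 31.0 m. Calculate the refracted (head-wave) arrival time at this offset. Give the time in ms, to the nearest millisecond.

42 ms

θ_c = arcsin(V₁/V₂) = arcsin(1376/5234) = 15.24°, cos θ_c = 0.9648.
Intercept time tᵢ = 2h cos θ_c / V₁ = 2·25.9·0.9648/1376 = 0.03632 s.
t = x/V₂ + tᵢ = 31.0/5234 + 0.03632 = 0.04224 s.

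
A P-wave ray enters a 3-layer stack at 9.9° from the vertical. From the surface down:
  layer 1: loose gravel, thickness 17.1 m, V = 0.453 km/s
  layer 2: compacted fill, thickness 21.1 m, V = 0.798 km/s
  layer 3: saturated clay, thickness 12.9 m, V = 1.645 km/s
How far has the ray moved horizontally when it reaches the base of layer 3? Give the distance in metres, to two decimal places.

p = sin θ₁/V₁ = sin 9.9°/0.453 = 3.7953e-01 s/km is conserved through the stack.
Layer 1: θ = 9.90°; offset = 17.1·tan 9.90° = 2.9844 m.
Layer 2: sin θ = p·0.798 = 0.3029 → θ = 17.63°; offset = 21.1·tan 17.63° = 6.7055 m.
Layer 3: sin θ = p·1.645 = 0.6243 → θ = 38.63°; offset = 12.9·tan 38.63° = 10.3102 m.
Total horizontal offset = 20.0001 m.

20.00 m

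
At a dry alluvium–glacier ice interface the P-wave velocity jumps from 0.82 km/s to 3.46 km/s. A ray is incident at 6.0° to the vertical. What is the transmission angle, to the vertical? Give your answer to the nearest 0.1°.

sin θ₁/V₁ = sin θ₂/V₂ ⇒ sin θ₂ = 3.46·sin 6.0°/0.82 = 3.46·0.1045/0.82 = 0.4411.
θ₂ = sin⁻¹(0.4411) = 26.17° (from vertical).

26.2°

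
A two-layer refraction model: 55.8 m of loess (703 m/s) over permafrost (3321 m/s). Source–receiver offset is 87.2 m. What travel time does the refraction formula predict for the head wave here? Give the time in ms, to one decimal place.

t = x/V₂ + 2h·√(V₂²−V₁²)/(V₁V₂).
√(V₂²−V₁²) = √(3321²−703²) = 3245.7 m/s; delay term = 2·55.8·3245.7/(703·3321) = 0.15515 s.
t = 87.2/3321 + 0.15515 = 0.18141 s.

181.4 ms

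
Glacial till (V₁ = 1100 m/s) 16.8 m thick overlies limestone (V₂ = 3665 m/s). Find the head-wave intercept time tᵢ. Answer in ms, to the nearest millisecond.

θ_c = arcsin(V₁/V₂) = arcsin(1100/3665) = 17.47°; cos θ_c = 0.9539.
tᵢ = 2h·cos θ_c / V₁ = 2·16.8·0.9539 / 1100 = 0.02914 s.

29 ms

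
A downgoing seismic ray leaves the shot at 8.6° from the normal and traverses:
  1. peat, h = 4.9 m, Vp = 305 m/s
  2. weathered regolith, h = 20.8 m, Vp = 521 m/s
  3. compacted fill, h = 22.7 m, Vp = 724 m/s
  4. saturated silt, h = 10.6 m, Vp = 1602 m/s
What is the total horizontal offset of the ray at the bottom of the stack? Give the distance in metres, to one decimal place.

p = sin θ₁/V₁ = sin 8.6°/305 = 4.9028e-04 s/m is conserved through the stack.
Layer 1: θ = 8.60°; offset = 4.9·tan 8.60° = 0.741 m.
Layer 2: sin θ = p·521 = 0.2554 → θ = 14.80°; offset = 20.8·tan 14.80° = 5.495 m.
Layer 3: sin θ = p·724 = 0.3550 → θ = 20.79°; offset = 22.7·tan 20.79° = 8.619 m.
Layer 4: sin θ = p·1602 = 0.7854 → θ = 51.76°; offset = 10.6·tan 51.76° = 13.451 m.
Σ offsets = 28.306 m.

28.3 m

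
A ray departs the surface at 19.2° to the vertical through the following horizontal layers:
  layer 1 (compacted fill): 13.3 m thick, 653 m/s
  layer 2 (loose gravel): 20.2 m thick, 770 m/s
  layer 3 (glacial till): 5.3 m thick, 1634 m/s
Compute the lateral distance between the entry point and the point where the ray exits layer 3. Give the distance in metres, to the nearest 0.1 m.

Ray parameter p = sin 19.2° / 653 m/s = 5.0362e-04 s/m.
Layer 1: θ = 19.20°; offset = 13.3·tan 19.20° = 4.632 m.
Layer 2: sin θ = p·770 = 0.3878 → θ = 22.82°; offset = 20.2·tan 22.82° = 8.498 m.
Layer 3: sin θ = p·1634 = 0.8229 → θ = 55.38°; offset = 5.3·tan 55.38° = 7.677 m.
Summing the layer offsets gives 20.807 m.

20.8 m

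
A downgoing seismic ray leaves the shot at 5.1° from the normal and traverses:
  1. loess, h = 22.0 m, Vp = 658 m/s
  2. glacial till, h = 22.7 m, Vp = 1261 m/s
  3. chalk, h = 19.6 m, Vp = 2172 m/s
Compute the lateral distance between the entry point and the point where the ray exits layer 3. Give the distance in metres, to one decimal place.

Apply Snell's law at each interface; in layer i the horizontal offset is hᵢ·tan θᵢ.
Layer 1: θ = 5.10°; offset = 22.0·tan 5.10° = 1.963 m.
Layer 2: sin θ = 1261·sin 5.1°/658 = 0.1704, θ = 9.81°; offset = 22.7·tan 9.81° = 3.924 m.
Layer 3: sin θ = 2172·sin 5.1°/658 = 0.2934, θ = 17.06°; offset = 19.6·tan 17.06° = 6.016 m.
Summing the layer offsets gives 11.904 m.

11.9 m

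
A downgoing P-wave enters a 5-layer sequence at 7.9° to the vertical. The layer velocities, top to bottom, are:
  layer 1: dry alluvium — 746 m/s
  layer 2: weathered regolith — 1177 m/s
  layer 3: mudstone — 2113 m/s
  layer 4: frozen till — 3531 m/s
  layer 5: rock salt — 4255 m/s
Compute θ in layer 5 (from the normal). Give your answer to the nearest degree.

Ray parameter p = sin 7.9° / 746 = 1.8424e-04 s/m.
sin θ_5 = p·V_5 = 1.8424e-04 × 4255 = 0.7839.
θ_5 = 51.62° from the vertical.

52°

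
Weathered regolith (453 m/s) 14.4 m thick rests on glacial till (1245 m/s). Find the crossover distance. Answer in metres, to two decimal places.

42.17 m

x_cross = 2h·√((V₂+V₁)/(V₂−V₁)).
(V₂+V₁)/(V₂−V₁) = (1245+453)/(1245−453) = 2.1439; √ = 1.4642.
x_cross = 2·14.4·1.4642 = 42.17 m.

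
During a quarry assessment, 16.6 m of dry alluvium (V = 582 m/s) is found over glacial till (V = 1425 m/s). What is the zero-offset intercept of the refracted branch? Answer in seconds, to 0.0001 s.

tᵢ = 2h·√(V₂²−V₁²)/(V₁V₂).
√(V₂²−V₁²) = √(1425²−582²) = 1300.7 m/s.
tᵢ = 2·16.6·1300.7/(582·1425) = 0.05207 s.

0.0521 s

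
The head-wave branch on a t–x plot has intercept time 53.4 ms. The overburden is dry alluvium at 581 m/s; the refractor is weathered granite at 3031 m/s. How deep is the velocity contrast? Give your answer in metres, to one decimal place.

θ_c = arcsin(581/3031) = 11.05°; cos θ_c = 0.9815.
tᵢ = 2h cos θ_c/V₁ ⇒ h = tᵢ·V₁/(2 cos θ_c) = 0.0534·581/(2·0.9815) = 15.81 m.

15.8 m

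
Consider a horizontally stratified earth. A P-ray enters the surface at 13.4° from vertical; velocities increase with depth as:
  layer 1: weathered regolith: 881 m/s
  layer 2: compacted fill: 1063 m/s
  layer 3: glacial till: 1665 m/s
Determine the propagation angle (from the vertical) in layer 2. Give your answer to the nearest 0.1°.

Snell's law across each interface conserves sin θ / V, so sin θ_2 = V_2·sin θ₁/V₁.
sin θ_2 = 1063 × sin 13.4° / 881 = 0.2796.
θ_2 = 16.24° from the vertical.

16.2°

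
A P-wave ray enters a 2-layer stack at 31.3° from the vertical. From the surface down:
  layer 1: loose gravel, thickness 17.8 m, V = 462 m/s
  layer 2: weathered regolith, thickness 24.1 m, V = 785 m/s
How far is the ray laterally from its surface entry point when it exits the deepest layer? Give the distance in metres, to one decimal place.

Apply Snell's law at each interface; in layer i the horizontal offset is hᵢ·tan θᵢ.
Layer 1: θ = 31.30°; offset = 17.8·tan 31.30° = 10.823 m.
Layer 2: sin θ = 785·sin 31.3°/462 = 0.8827, θ = 61.97°; offset = 24.1·tan 61.97° = 45.276 m.
Σ offsets = 56.098 m.

56.1 m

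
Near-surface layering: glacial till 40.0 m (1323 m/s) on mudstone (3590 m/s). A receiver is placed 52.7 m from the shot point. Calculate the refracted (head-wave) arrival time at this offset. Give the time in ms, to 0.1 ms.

70.9 ms

t = x/V₂ + 2h·√(V₂²−V₁²)/(V₁V₂).
√(V₂²−V₁²) = √(3590²−1323²) = 3337.3 m/s; delay term = 2·40.0·3337.3/(1323·3590) = 0.05621 s.
t = 52.7/3590 + 0.05621 = 0.07089 s.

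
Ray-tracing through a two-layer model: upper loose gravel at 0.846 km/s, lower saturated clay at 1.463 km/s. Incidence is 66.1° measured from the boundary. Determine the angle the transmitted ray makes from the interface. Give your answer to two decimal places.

Convert to the normal: θ₁ = 90° − 66.1° = 23.9°.
Snell's law: sin θ₂ = (V₂/V₁)·sin θ₁ = (1.463/0.846)·sin 23.9° = 0.7006.
θ₂ = sin⁻¹(0.7006) = 44.48° (from vertical).
From the interface: 90° − 44.48° = 45.52°.

45.52°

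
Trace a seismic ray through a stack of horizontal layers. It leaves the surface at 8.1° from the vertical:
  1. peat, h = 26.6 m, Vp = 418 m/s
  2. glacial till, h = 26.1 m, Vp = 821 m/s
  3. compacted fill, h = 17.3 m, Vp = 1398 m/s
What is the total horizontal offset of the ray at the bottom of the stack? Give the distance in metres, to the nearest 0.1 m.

Apply Snell's law at each interface; in layer i the horizontal offset is hᵢ·tan θᵢ.
Layer 1: θ = 8.10°; offset = 26.6·tan 8.10° = 3.786 m.
Layer 2: sin θ = 821·sin 8.1°/418 = 0.2767, θ = 16.07°; offset = 26.1·tan 16.07° = 7.517 m.
Layer 3: sin θ = 1398·sin 8.1°/418 = 0.4712, θ = 28.12°; offset = 17.3·tan 28.12° = 9.243 m.
Total horizontal offset = 20.546 m.

20.5 m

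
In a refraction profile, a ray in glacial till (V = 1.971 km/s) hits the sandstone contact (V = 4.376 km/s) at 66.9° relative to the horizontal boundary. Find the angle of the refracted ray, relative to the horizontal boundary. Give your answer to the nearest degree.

Convert to the normal: θ₁ = 90° − 66.9° = 23.1°.
sin θ₁/V₁ = sin θ₂/V₂ ⇒ sin θ₂ = 4.376·sin 23.1°/1.971 = 4.376·0.3923/1.971 = 0.8711.
θ₂ = sin⁻¹(0.8711) = 60.58° (from vertical).
From the interface: 90° − 60.58° = 29.42°.

29°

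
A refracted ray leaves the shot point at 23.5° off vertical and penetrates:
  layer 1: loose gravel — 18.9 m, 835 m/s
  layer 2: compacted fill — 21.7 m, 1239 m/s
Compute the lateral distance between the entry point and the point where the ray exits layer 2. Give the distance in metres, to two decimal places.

Apply Snell's law at each interface; in layer i the horizontal offset is hᵢ·tan θᵢ.
Layer 1: θ = 23.50°; offset = 18.9·tan 23.50° = 8.2180 m.
Layer 2: sin θ = 1239·sin 23.5°/835 = 0.5917, θ = 36.28°; offset = 21.7·tan 36.28° = 15.9263 m.
Total horizontal offset = 24.1442 m.

24.14 m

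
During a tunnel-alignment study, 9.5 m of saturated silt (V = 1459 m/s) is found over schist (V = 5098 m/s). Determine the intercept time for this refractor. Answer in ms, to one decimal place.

12.5 ms

θ_c = arcsin(V₁/V₂) = arcsin(1459/5098) = 16.63°; cos θ_c = 0.9582.
tᵢ = 2h·cos θ_c / V₁ = 2·9.5·0.9582 / 1459 = 0.01248 s.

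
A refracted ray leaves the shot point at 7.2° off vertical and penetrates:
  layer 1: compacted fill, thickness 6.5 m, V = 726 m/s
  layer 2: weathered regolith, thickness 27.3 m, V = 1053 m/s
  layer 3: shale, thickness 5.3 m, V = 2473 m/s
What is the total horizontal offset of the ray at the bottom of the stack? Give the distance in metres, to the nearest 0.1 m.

8.4 m

p = sin θ₁/V₁ = sin 7.2°/726 = 1.7264e-04 s/m is conserved through the stack.
Layer 1: θ = 7.20°; offset = 6.5·tan 7.20° = 0.821 m.
Layer 2: sin θ = p·1053 = 0.1818 → θ = 10.47°; offset = 27.3·tan 10.47° = 5.047 m.
Layer 3: sin θ = p·2473 = 0.4269 → θ = 25.27°; offset = 5.3·tan 25.27° = 2.502 m.
Total horizontal offset = 8.370 m.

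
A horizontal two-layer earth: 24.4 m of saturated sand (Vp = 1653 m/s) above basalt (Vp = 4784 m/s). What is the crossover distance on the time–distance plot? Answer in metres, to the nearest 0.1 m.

θ_c = arcsin(1653/4784) = 20.21°, so cos θ_c = 0.9384 and tᵢ = 2h cos θ_c/V₁ = 0.0277 s.
At crossover x/V₁ = x/V₂ + tᵢ ⇒ x = tᵢ/(1/V₁ − 1/V₂) = 0.02770/(6.0496e-04 − 2.0903e-04) = 69.97 m.

70.0 m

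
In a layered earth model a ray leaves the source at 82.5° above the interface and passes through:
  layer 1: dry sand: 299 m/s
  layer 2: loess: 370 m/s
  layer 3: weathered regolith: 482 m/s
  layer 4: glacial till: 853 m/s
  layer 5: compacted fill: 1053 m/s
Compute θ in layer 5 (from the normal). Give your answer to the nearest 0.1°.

From the normal: θ₁ = 90° − 82.5° = 7.5°.
Ray parameter p = sin 7.5° / 299 = 4.3654e-04 s/m.
sin θ_5 = p·V_5 = 4.3654e-04 × 1053 = 0.4597.
θ_5 = 27.37° from the vertical.

27.4°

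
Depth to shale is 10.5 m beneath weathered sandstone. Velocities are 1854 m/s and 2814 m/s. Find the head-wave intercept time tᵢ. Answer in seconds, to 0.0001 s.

tᵢ = 2h·√(V₂²−V₁²)/(V₁V₂).
√(V₂²−V₁²) = √(2814²−1854²) = 2116.9 m/s.
tᵢ = 2·10.5·2116.9/(1854·2814) = 0.00852 s.

0.0085 s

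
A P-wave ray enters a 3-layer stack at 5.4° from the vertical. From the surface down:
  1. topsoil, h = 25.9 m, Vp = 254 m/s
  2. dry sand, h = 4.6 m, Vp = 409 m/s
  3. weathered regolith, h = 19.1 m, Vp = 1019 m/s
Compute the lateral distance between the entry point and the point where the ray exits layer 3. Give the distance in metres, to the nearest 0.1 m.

Apply Snell's law at each interface; in layer i the horizontal offset is hᵢ·tan θᵢ.
Layer 1: θ = 5.40°; offset = 25.9·tan 5.40° = 2.448 m.
Layer 2: sin θ = 409·sin 5.4°/254 = 0.1515, θ = 8.72°; offset = 4.6·tan 8.72° = 0.705 m.
Layer 3: sin θ = 1019·sin 5.4°/254 = 0.3775, θ = 22.18°; offset = 19.1·tan 22.18° = 7.787 m.
Total horizontal offset = 10.941 m.

10.9 m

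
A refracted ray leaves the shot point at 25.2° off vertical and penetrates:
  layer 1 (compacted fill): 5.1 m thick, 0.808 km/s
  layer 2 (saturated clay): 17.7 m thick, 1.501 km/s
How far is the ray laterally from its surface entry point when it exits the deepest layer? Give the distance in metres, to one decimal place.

25.3 m

Ray parameter p = sin 25.2° / 0.808 km/s = 5.2695e-01 s/km.
Layer 1: θ = 25.20°; offset = 5.1·tan 25.20° = 2.400 m.
Layer 2: sin θ = p·1.501 = 0.7910 → θ = 52.28°; offset = 17.7·tan 52.28° = 22.881 m.
Total horizontal offset = 25.281 m.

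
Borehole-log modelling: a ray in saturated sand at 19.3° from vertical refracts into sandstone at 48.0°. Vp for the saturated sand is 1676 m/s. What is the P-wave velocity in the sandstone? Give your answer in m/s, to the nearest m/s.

3768 m/s

Snell's law: sin 19.3°/V₁ = sin 48.0°/V₂.
V₂ = V₁·sin 48.0°/sin 19.3° = 1676 × 2.2484 = 3768.40 m/s.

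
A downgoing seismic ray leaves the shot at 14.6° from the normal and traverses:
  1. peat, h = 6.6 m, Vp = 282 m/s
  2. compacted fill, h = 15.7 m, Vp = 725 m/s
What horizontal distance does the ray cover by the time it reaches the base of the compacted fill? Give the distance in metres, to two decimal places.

15.08 m

Apply Snell's law at each interface; in layer i the horizontal offset is hᵢ·tan θᵢ.
Layer 1: θ = 14.60°; offset = 6.6·tan 14.60° = 1.7192 m.
Layer 2: sin θ = 725·sin 14.6°/282 = 0.6481, θ = 40.39°; offset = 15.7·tan 40.39° = 13.3593 m.
Σ offsets = 15.0785 m.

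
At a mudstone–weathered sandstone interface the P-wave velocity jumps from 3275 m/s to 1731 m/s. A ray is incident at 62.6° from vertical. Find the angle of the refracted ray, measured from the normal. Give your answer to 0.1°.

sin θ₁/V₁ = sin θ₂/V₂ ⇒ sin θ₂ = 1731·sin 62.6°/3275 = 1731·0.8878/3275 = 0.4693.
θ₂ = arcsin 0.4693 = 27.99° from the normal.

28.0°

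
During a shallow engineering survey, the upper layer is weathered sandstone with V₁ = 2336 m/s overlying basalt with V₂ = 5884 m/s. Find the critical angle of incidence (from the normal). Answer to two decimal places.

23.39°

Critical incidence: sin θ_c = V₁/V₂ = 2336/5884 = 0.3970.
θ_c = arcsin 0.3970 = 23.39°.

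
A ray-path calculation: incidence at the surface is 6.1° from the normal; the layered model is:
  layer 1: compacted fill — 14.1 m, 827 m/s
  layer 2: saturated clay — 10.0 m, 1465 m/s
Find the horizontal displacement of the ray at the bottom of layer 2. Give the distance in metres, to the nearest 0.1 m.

3.4 m

Apply Snell's law at each interface; in layer i the horizontal offset is hᵢ·tan θᵢ.
Layer 1: θ = 6.10°; offset = 14.1·tan 6.10° = 1.507 m.
Layer 2: sin θ = 1465·sin 6.1°/827 = 0.1882, θ = 10.85°; offset = 10.0·tan 10.85° = 1.917 m.
Summing the layer offsets gives 3.424 m.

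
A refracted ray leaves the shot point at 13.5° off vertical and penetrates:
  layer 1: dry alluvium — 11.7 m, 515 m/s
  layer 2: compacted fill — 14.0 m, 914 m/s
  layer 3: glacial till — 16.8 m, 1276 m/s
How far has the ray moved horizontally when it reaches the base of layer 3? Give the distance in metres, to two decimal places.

Ray parameter p = sin 13.5° / 515 m/s = 4.5329e-04 s/m.
Layer 1: θ = 13.50°; offset = 11.7·tan 13.50° = 2.8089 m.
Layer 2: sin θ = p·914 = 0.4143 → θ = 24.48°; offset = 14.0·tan 24.48° = 6.3730 m.
Layer 3: sin θ = p·1276 = 0.5784 → θ = 35.34°; offset = 16.8·tan 35.34° = 11.9119 m.
Summing the layer offsets gives 21.0938 m.

21.09 m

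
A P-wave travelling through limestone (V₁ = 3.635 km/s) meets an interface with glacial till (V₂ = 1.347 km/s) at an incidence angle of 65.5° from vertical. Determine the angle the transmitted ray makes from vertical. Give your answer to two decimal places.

19.71°

Snell's law: sin θ₂ = (V₂/V₁)·sin θ₁ = (1.347/3.635)·sin 65.5° = 0.3372.
θ₂ = arcsin 0.3372 = 19.71° from the normal.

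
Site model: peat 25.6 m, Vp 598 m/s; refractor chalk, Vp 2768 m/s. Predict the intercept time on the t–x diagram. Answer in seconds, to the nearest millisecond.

0.084 s

tᵢ = 2h·√(V₂²−V₁²)/(V₁V₂).
√(V₂²−V₁²) = √(2768²−598²) = 2702.6 m/s.
tᵢ = 2·25.6·2702.6/(598·2768) = 0.08360 s.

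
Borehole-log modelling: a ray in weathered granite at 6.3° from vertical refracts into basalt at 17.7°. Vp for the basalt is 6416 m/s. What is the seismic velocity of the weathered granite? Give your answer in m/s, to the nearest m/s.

sin 6.3° = 0.1097; sin 17.7° = 0.3040.
V₁ = V₂·(sin θ₁/sin θ₂) = 6416·(0.1097/0.3040) = 2315.72 m/s.

2316 m/s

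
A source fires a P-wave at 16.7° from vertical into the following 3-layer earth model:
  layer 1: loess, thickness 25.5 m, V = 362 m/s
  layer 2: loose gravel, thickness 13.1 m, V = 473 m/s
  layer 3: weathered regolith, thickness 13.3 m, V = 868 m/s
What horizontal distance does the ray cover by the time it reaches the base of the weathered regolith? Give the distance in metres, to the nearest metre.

p = sin θ₁/V₁ = sin 16.7°/362 = 7.9381e-04 s/m is conserved through the stack.
Layer 1: θ = 16.70°; offset = 25.5·tan 16.70° = 7.650 m.
Layer 2: sin θ = p·473 = 0.3755 → θ = 22.05°; offset = 13.1·tan 22.05° = 5.307 m.
Layer 3: sin θ = p·868 = 0.6890 → θ = 43.55°; offset = 13.3·tan 43.55° = 12.645 m.
Σ offsets = 25.602 m.

26 m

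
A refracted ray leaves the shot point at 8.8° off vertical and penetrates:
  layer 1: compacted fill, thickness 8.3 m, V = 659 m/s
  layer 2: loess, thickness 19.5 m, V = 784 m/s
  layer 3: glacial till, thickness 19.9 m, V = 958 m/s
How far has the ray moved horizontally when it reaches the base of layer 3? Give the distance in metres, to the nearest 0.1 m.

9.4 m

Apply Snell's law at each interface; in layer i the horizontal offset is hᵢ·tan θᵢ.
Layer 1: θ = 8.80°; offset = 8.3·tan 8.80° = 1.285 m.
Layer 2: sin θ = 784·sin 8.8°/659 = 0.1820, θ = 10.49°; offset = 19.5·tan 10.49° = 3.609 m.
Layer 3: sin θ = 958·sin 8.8°/659 = 0.2224, θ = 12.85°; offset = 19.9·tan 12.85° = 4.539 m.
Summing the layer offsets gives 9.434 m.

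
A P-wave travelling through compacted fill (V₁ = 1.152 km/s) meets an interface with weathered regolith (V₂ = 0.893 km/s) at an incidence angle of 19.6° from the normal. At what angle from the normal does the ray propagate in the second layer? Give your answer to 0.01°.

15.07°

sin θ₁/V₁ = sin θ₂/V₂ ⇒ sin θ₂ = 0.893·sin 19.6°/1.152 = 0.893·0.3355/1.152 = 0.2600.
θ₂ = sin⁻¹(0.2600) = 15.07° (from vertical).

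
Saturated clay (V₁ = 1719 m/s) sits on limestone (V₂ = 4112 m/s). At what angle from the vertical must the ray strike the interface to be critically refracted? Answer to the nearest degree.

25°

Critical incidence: sin θ_c = V₁/V₂ = 1719/4112 = 0.4180.
θ_c = arcsin 0.4180 = 24.71°.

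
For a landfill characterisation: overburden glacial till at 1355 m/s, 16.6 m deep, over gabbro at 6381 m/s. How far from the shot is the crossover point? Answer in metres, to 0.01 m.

θ_c = arcsin(1355/6381) = 12.26°, so cos θ_c = 0.9772 and tᵢ = 2h cos θ_c/V₁ = 0.0239 s.
At crossover x/V₁ = x/V₂ + tᵢ ⇒ x = tᵢ/(1/V₁ − 1/V₂) = 0.02394/(7.3801e-04 − 1.5672e-04) = 41.19 m.

41.19 m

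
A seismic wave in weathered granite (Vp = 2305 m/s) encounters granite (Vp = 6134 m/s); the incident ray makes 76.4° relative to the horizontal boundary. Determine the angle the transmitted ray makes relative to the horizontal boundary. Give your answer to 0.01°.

Angle from the normal: 90° − 76.4° = 13.6°.
Snell's law: sin θ₂ = (V₂/V₁)·sin θ₁ = (6134/2305)·sin 13.6° = 0.6258.
θ₂ = sin⁻¹(0.6258) = 38.74° (from vertical).
From the interface: 90° − 38.74° = 51.26°.

51.26°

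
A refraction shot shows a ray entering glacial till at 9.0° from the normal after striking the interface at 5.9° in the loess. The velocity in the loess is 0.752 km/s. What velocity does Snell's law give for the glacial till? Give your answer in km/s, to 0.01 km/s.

sin 5.9° = 0.1028; sin 9.0° = 0.1564.
V₂ = V₁·(sin θ₂/sin θ₁) = 0.752·(0.1564/0.1028) = 1.14 km/s.

1.14 km/s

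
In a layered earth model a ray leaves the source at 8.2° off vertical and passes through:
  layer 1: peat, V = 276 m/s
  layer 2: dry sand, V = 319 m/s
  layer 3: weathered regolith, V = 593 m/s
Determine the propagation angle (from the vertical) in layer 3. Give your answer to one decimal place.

17.8°

Snell's law across each interface conserves sin θ / V, so sin θ_3 = V_3·sin θ₁/V₁.
sin θ_3 = 593 × sin 8.2° / 276 = 0.3064.
θ_3 = 17.85° from the vertical.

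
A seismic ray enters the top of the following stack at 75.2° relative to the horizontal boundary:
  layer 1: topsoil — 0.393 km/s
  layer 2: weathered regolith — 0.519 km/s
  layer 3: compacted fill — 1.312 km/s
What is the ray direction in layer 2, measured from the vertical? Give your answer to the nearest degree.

From the normal: θ₁ = 90° − 75.2° = 14.8°.
Ray parameter p = sin 14.8° / 0.393 = 6.4999e-01 s/km.
sin θ_2 = p·V_2 = 6.4999e-01 × 0.519 = 0.3373.
θ_2 = arcsin 0.3373 = 19.72°.

20°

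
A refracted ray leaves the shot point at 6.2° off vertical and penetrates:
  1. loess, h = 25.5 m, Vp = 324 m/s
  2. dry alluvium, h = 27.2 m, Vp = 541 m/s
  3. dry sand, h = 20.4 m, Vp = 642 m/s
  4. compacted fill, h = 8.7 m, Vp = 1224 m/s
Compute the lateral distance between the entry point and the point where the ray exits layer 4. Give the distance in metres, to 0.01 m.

Apply Snell's law at each interface; in layer i the horizontal offset is hᵢ·tan θᵢ.
Layer 1: θ = 6.20°; offset = 25.5·tan 6.20° = 2.7702 m.
Layer 2: sin θ = 541·sin 6.2°/324 = 0.1803, θ = 10.39°; offset = 27.2·tan 10.39° = 4.9868 m.
Layer 3: sin θ = 642·sin 6.2°/324 = 0.2140, θ = 12.36°; offset = 20.4·tan 12.36° = 4.4691 m.
Layer 4: sin θ = 1224·sin 6.2°/324 = 0.4080, θ = 24.08°; offset = 8.7·tan 24.08° = 3.8879 m.
Summing the layer offsets gives 16.1140 m.

16.11 m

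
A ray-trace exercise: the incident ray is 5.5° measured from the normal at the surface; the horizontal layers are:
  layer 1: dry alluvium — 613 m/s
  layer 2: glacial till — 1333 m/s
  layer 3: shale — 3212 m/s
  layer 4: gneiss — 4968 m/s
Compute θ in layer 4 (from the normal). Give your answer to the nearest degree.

Ray parameter p = sin 5.5° / 613 = 1.5636e-04 s/m.
sin θ_4 = p·V_4 = 1.5636e-04 × 4968 = 0.7768.
θ_4 = arcsin 0.7768 = 50.97°.

51°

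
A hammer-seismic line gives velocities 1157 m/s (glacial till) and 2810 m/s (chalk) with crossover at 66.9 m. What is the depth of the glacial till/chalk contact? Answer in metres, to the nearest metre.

22 m

x_cross = 2h·√((V₂+V₁)/(V₂−V₁)) → h = x_cross / (2·√((V₂+V₁)/(V₂−V₁))).
√((V₂+V₁)/(V₂−V₁)) = √((2810+1157)/(2810−1157)) = 1.5492.
h = 66.9 / (2·1.5492) = 21.59 m.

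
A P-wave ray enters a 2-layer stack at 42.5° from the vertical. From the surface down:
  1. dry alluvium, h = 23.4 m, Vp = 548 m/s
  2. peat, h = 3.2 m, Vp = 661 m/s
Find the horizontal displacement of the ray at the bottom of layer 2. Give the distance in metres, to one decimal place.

p = sin θ₁/V₁ = sin 42.5°/548 = 1.2328e-03 s/m is conserved through the stack.
Layer 1: θ = 42.50°; offset = 23.4·tan 42.50° = 21.442 m.
Layer 2: sin θ = p·661 = 0.8149 → θ = 54.58°; offset = 3.2·tan 54.58° = 4.499 m.
Σ offsets = 25.941 m.

25.9 m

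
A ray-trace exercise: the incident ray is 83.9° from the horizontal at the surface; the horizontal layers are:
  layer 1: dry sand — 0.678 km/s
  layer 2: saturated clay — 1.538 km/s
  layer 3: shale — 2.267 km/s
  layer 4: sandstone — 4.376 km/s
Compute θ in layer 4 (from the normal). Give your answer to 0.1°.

43.3°

From the normal: θ₁ = 90° − 83.9° = 6.1°.
Snell's law across each interface conserves sin θ / V, so sin θ_4 = V_4·sin θ₁/V₁.
sin θ_4 = 4.376 × sin 6.1° / 0.678 = 0.6859.
θ_4 = arcsin 0.6859 = 43.30°.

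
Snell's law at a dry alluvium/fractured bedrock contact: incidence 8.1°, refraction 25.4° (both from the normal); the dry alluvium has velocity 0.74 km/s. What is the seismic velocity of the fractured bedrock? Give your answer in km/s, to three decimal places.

2.253 km/s

sin 8.1° = 0.1409; sin 25.4° = 0.4289.
V₂ = V₁·(sin θ₂/sin θ₁) = 0.74·(0.4289/0.1409) = 2.253 km/s.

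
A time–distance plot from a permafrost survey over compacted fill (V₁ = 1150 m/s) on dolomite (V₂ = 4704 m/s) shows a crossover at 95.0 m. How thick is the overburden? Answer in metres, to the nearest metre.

x_cross = 2h·√((V₂+V₁)/(V₂−V₁)) → h = x_cross / (2·√((V₂+V₁)/(V₂−V₁))).
√((V₂+V₁)/(V₂−V₁)) = √((4704+1150)/(4704−1150)) = 1.2834.
h = 95.0 / (2·1.2834) = 37.01 m.

37 m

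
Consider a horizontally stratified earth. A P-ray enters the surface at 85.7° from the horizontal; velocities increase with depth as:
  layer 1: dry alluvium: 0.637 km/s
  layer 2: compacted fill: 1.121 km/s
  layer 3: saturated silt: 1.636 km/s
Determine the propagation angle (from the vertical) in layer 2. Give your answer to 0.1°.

7.6°

From the normal: θ₁ = 90° − 85.7° = 4.3°.
Ray parameter p = sin 4.3° / 0.637 = 1.1771e-01 s/km.
sin θ_2 = p·V_2 = 1.1771e-01 × 1.121 = 0.1319.
θ_2 = arcsin 0.1319 = 7.58°.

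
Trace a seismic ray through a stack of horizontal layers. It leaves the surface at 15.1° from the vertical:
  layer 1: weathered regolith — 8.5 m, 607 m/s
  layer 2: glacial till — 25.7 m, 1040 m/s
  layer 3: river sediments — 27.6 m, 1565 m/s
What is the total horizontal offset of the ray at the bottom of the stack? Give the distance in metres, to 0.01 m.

40.13 m

Ray parameter p = sin 15.1° / 607 m/s = 4.2917e-04 s/m.
Layer 1: θ = 15.10°; offset = 8.5·tan 15.10° = 2.2935 m.
Layer 2: sin θ = p·1040 = 0.4463 → θ = 26.51°; offset = 25.7·tan 26.51° = 12.8184 m.
Layer 3: sin θ = p·1565 = 0.6716 → θ = 42.19°; offset = 27.6·tan 42.19° = 25.0211 m.
Σ offsets = 40.1330 m.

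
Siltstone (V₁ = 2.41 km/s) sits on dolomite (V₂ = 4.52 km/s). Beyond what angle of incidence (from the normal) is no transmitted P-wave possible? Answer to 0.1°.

Critical incidence: sin θ_c = V₁/V₂ = 2.41/4.52 = 0.5332.
θ_c = arcsin 0.5332 = 32.22°.

32.2°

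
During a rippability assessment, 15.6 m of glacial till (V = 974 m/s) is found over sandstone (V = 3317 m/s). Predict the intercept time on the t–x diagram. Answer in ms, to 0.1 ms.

tᵢ = 2h·√(V₂²−V₁²)/(V₁V₂).
√(V₂²−V₁²) = √(3317²−974²) = 3170.8 m/s.
tᵢ = 2·15.6·3170.8/(974·3317) = 0.03062 s.

30.6 ms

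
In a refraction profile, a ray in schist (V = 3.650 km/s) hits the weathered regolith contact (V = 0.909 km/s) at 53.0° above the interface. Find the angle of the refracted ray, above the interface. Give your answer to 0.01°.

Angle from the normal: 90° − 53.0° = 37.0°.
sin θ₁/V₁ = sin θ₂/V₂ ⇒ sin θ₂ = 0.909·sin 37.0°/3.650 = 0.909·0.6018/3.650 = 0.1499.
θ₂ = arcsin 0.1499 = 8.62° from the normal.
From the interface: 90° − 8.62° = 81.38°.

81.38°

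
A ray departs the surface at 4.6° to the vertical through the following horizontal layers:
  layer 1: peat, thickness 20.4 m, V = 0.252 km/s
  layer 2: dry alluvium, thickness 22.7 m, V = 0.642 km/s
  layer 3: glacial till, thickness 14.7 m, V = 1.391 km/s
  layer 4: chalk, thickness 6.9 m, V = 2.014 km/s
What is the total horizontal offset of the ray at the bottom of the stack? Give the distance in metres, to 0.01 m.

19.40 m

Apply Snell's law at each interface; in layer i the horizontal offset is hᵢ·tan θᵢ.
Layer 1: θ = 4.60°; offset = 20.4·tan 4.60° = 1.6413 m.
Layer 2: sin θ = 0.642·sin 4.6°/0.252 = 0.2043, θ = 11.79°; offset = 22.7·tan 11.79° = 4.7379 m.
Layer 3: sin θ = 1.391·sin 4.6°/0.252 = 0.4427, θ = 26.28°; offset = 14.7·tan 26.28° = 7.2573 m.
Layer 4: sin θ = 2.014·sin 4.6°/0.252 = 0.6410, θ = 39.86°; offset = 6.9·tan 39.86° = 5.7617 m.
Σ offsets = 19.3983 m.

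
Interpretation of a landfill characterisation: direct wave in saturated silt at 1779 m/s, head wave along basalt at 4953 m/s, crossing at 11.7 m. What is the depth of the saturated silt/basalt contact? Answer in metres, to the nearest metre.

x_cross = 2h·√((V₂+V₁)/(V₂−V₁)) → h = x_cross / (2·√((V₂+V₁)/(V₂−V₁))).
√((V₂+V₁)/(V₂−V₁)) = √((4953+1779)/(4953−1779)) = 1.4564.
h = 11.7 / (2·1.4564) = 4.02 m.

4 m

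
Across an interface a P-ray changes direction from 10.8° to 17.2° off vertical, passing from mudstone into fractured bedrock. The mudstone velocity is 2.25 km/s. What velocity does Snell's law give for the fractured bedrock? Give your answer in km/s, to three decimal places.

sin 10.8° = 0.1874; sin 17.2° = 0.2957.
V₂ = V₁·(sin θ₂/sin θ₁) = 2.25·(0.2957/0.1874) = 3.551 km/s.

3.551 km/s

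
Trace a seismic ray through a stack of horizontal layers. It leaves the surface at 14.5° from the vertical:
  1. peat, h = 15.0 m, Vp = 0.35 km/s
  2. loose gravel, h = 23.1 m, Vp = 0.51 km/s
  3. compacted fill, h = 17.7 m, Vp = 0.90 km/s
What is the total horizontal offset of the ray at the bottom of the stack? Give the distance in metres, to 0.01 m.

Ray parameter p = sin 14.5° / 0.35 km/s = 7.1537e-01 s/km.
Layer 1: θ = 14.50°; offset = 15.0·tan 14.50° = 3.8793 m.
Layer 2: sin θ = p·0.51 = 0.3648 → θ = 21.40°; offset = 23.1·tan 21.40° = 9.0517 m.
Layer 3: sin θ = p·0.90 = 0.6438 → θ = 40.08°; offset = 17.7·tan 40.08° = 14.8933 m.
Total horizontal offset = 27.8243 m.

27.82 m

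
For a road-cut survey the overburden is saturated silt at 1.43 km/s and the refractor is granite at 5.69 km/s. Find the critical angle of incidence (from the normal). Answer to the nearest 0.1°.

At critical incidence the refracted ray runs along the interface (θ₂ = 90°), so sin θ_c = V₁/V₂.
θ_c = arcsin(1.43/5.69) = arcsin 0.2513 = 14.56°.

14.6°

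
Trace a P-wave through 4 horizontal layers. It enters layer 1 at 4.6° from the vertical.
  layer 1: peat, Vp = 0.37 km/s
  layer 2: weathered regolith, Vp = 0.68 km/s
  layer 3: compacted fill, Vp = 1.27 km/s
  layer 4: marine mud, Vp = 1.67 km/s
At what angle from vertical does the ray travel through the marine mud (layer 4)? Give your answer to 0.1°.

Snell's law across each interface conserves sin θ / V, so sin θ_4 = V_4·sin θ₁/V₁.
sin θ_4 = 1.67 × sin 4.6° / 0.37 = 0.3620.
θ_4 = 21.22° from the vertical.

21.2°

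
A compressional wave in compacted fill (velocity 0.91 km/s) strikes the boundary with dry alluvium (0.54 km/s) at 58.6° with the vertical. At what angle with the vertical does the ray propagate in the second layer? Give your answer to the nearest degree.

Snell's law: sin θ₂ = (V₂/V₁)·sin θ₁ = (0.54/0.91)·sin 58.6° = 0.5065.
θ₂ = sin⁻¹(0.5065) = 30.43° (from vertical).

30°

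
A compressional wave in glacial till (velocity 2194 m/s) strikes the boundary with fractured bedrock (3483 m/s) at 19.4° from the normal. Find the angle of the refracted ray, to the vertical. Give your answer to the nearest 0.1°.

Snell's law: sin θ₂ = (V₂/V₁)·sin θ₁ = (3483/2194)·sin 19.4° = 0.5273.
θ₂ = arcsin 0.5273 = 31.82° from the normal.

31.8°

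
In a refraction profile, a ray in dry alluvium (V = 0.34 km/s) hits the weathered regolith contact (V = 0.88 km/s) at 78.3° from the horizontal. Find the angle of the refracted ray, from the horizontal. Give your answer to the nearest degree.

58°

Angle from the normal: 90° − 78.3° = 11.7°.
Snell's law: sin θ₂ = (V₂/V₁)·sin θ₁ = (0.88/0.34)·sin 11.7° = 0.5249.
θ₂ = sin⁻¹(0.5249) = 31.66° (from vertical).
From the interface: 90° − 31.66° = 58.34°.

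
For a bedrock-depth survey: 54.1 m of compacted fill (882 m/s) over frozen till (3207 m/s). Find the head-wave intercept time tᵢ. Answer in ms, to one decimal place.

tᵢ = 2h·√(V₂²−V₁²)/(V₁V₂).
√(V₂²−V₁²) = √(3207²−882²) = 3083.3 m/s.
tᵢ = 2·54.1·3083.3/(882·3207) = 0.11795 s.

117.9 ms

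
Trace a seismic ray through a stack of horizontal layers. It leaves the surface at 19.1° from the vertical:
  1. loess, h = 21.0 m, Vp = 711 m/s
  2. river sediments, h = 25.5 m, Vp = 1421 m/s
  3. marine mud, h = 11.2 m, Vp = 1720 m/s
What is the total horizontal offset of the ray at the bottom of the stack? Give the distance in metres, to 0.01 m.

Apply Snell's law at each interface; in layer i the horizontal offset is hᵢ·tan θᵢ.
Layer 1: θ = 19.10°; offset = 21.0·tan 19.10° = 7.2719 m.
Layer 2: sin θ = 1421·sin 19.1°/711 = 0.6540, θ = 40.84°; offset = 25.5·tan 40.84° = 22.0437 m.
Layer 3: sin θ = 1720·sin 19.1°/711 = 0.7916, θ = 52.33°; offset = 11.2·tan 52.33° = 14.5087 m.
Summing the layer offsets gives 43.8242 m.

43.82 m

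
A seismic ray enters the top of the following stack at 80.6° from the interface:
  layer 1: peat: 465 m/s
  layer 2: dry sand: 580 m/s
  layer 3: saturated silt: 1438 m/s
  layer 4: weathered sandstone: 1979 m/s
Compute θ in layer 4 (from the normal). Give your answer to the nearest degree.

44°

From the normal: θ₁ = 90° − 80.6° = 9.4°.
Ray parameter p = sin 9.4° / 465 = 3.5124e-04 s/m.
sin θ_4 = p·V_4 = 3.5124e-04 × 1979 = 0.6951.
θ_4 = arcsin 0.6951 = 44.04°.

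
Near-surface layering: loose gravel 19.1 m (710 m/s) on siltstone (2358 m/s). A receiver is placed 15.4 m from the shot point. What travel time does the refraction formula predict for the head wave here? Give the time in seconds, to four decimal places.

θ_c = arcsin(V₁/V₂) = arcsin(710/2358) = 17.52°, cos θ_c = 0.9536.
Intercept time tᵢ = 2h cos θ_c / V₁ = 2·19.1·0.9536/710 = 0.05131 s.
t = x/V₂ + tᵢ = 15.4/2358 + 0.05131 = 0.05784 s.

0.0578 s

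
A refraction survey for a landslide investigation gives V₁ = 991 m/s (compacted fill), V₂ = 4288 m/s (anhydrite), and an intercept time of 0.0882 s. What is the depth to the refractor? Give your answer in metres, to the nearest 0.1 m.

θ_c = arcsin(991/4288) = 13.36°; cos θ_c = 0.9729.
tᵢ = 2h cos θ_c/V₁ ⇒ h = tᵢ·V₁/(2 cos θ_c) = 0.0882·991/(2·0.9729) = 44.92 m.

44.9 m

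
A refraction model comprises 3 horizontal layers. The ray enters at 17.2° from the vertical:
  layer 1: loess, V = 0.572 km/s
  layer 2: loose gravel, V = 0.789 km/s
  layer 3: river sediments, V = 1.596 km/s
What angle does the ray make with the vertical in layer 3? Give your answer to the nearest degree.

Snell's law across each interface conserves sin θ / V, so sin θ_3 = V_3·sin θ₁/V₁.
sin θ_3 = 1.596 × sin 17.2° / 0.572 = 0.8251.
θ_3 = arcsin 0.8251 = 55.60°.

56°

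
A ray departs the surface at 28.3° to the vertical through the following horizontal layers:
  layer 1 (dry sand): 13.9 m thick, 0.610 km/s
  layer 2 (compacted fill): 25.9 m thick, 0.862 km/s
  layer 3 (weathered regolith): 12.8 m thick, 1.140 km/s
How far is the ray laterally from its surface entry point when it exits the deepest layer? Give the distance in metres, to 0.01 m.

p = sin θ₁/V₁ = sin 28.3°/0.610 = 7.7719e-01 s/km is conserved through the stack.
Layer 1: θ = 28.30°; offset = 13.9·tan 28.30° = 7.4844 m.
Layer 2: sin θ = p·0.862 = 0.6699 → θ = 42.06°; offset = 25.9·tan 42.06° = 23.3717 m.
Layer 3: sin θ = p·1.140 = 0.8860 → θ = 62.37°; offset = 12.8·tan 62.37° = 24.4581 m.
Total horizontal offset = 55.3142 m.

55.31 m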